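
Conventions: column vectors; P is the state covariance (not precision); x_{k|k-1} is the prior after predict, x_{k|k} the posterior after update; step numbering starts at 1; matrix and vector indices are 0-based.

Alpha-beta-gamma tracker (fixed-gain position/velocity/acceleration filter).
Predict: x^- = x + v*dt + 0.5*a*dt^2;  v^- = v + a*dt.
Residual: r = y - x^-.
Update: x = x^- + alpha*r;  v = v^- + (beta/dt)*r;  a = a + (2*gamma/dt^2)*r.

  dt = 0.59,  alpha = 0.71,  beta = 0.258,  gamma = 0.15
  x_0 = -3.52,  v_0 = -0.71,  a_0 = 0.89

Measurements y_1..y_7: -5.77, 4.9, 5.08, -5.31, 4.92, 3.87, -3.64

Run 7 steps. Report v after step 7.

v_post = -5.3930

step 1: x_pred=-3.7840  r=-1.9860  x^+=-5.1941  v^+=-1.0534  a^+=-0.8216
step 2: x_pred=-5.9585  r=10.8585  x^+=1.7510  v^+=3.2102  a^+=8.5365
step 3: x_pred=5.1308  r=-0.0508  x^+=5.0947  v^+=8.2245  a^+=8.4927
step 4: x_pred=11.4254  r=-16.7354  x^+=-0.4567  v^+=5.9171  a^+=-5.9302
step 5: x_pred=2.0022  r=2.9178  x^+=4.0738  v^+=3.6942  a^+=-3.4155
step 6: x_pred=5.6589  r=-1.7889  x^+=4.3888  v^+=0.8967  a^+=-4.9573
step 7: x_pred=4.0550  r=-7.6950  x^+=-1.4084  v^+=-5.3930  a^+=-11.5890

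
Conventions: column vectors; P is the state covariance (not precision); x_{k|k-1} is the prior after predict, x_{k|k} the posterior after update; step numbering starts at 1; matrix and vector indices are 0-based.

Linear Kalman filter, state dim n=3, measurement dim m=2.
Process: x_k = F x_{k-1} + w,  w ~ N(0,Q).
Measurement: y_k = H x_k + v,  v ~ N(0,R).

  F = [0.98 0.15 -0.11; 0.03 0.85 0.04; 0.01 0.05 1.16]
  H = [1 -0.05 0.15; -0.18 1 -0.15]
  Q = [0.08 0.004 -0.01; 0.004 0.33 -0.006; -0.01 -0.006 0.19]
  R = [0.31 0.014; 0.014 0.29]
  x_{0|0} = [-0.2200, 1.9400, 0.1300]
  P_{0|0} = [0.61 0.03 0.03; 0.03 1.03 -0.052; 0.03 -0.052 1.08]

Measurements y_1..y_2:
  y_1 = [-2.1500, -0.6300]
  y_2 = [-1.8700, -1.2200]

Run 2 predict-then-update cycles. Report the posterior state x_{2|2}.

x_post = [-1.7941, -1.0644, 0.3666]

step 1: x^-=[0.0611, 1.6476, 0.2456]  P^-=[0.7062 0.1793 -0.1073; 0.1793 1.0745 0.0381; -0.1073 0.0381 1.6406]  S=[1.0051 0.0021; 0.0021 1.3426]  K=[0.6776 0.0498; 0.1290 0.7719; 0.1365 -0.1408]  nu=[-2.1656, -2.2298]  x^+=[-1.5172, -0.3527, 0.2639]  P^+=[0.2413 0.0388 -0.1906; 0.0388 0.2575 0.1661; -0.1906 0.1661 1.5953]
step 2: x^-=[-1.5688, -0.3348, 0.2733]  P^-=[0.3838 0.0480 -0.3958; 0.0480 0.5316 0.2368; -0.3958 0.2368 2.3522]  S=[0.6210 0.0212; 0.0212 0.7773]  K=[0.5174 0.0351; 0.0703 0.6252; -0.0865 -0.0553]  nu=[-0.3590, -1.1266]  x^+=[-1.7941, -1.0644, 0.3666]  P^+=[0.2158 0.0014 -0.3659; 0.0014 0.2229 0.2687; -0.3659 0.2687 2.3450]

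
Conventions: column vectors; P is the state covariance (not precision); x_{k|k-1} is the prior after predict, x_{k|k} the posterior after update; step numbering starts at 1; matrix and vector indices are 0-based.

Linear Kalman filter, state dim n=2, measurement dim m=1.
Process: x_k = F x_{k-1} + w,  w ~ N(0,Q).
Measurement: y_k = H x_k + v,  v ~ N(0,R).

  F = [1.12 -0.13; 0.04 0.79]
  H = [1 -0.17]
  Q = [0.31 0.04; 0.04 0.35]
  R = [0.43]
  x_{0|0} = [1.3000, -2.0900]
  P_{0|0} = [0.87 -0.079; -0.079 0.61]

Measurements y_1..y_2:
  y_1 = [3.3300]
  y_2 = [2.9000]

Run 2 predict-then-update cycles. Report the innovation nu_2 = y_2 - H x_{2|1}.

innov = [-0.6017]

step 1: x^-=[1.7277, -1.5991]  P^-=[1.4346 -0.0532; -0.0532 0.7271]  S=[1.9037]  K=[0.7583; -0.0929]  nu=[1.3305]  x^+=[2.7366, -1.7226]  P^+=[0.3398 0.0809; 0.0809 0.7107]
step 2: x^-=[3.2890, -1.2514]  P^-=[0.7247 0.0534; 0.0534 0.7992]  S=[1.1597]  K=[0.6171; -0.0711]  nu=[-0.6017]  x^+=[2.9176, -1.2086]  P^+=[0.2831 0.1043; 0.1043 0.7933]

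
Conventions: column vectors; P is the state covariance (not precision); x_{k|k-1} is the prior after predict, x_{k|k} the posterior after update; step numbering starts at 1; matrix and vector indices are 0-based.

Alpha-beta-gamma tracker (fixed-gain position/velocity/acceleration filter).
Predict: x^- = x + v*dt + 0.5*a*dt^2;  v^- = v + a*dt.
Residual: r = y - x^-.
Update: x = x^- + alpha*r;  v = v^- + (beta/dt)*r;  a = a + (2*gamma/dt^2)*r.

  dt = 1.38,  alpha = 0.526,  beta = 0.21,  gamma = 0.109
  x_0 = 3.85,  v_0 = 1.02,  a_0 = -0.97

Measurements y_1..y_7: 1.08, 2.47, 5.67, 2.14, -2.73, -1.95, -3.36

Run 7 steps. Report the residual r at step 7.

resid = 0.3503

step 1: x_pred=4.3340  r=-3.2540  x^+=2.6224  v^+=-0.8138  a^+=-1.3425
step 2: x_pred=0.2211  r=2.2489  x^+=1.4040  v^+=-2.3242  a^+=-1.0850
step 3: x_pred=-2.8365  r=8.5065  x^+=1.6379  v^+=-2.5271  a^+=-0.1113
step 4: x_pred=-1.9554  r=4.0954  x^+=0.1988  v^+=-2.0574  a^+=0.3575
step 5: x_pred=-2.3000  r=-0.4300  x^+=-2.5262  v^+=-1.6295  a^+=0.3083
step 6: x_pred=-4.4813  r=2.5313  x^+=-3.1498  v^+=-0.8188  a^+=0.5981
step 7: x_pred=-3.7103  r=0.3503  x^+=-3.5261  v^+=0.0598  a^+=0.6382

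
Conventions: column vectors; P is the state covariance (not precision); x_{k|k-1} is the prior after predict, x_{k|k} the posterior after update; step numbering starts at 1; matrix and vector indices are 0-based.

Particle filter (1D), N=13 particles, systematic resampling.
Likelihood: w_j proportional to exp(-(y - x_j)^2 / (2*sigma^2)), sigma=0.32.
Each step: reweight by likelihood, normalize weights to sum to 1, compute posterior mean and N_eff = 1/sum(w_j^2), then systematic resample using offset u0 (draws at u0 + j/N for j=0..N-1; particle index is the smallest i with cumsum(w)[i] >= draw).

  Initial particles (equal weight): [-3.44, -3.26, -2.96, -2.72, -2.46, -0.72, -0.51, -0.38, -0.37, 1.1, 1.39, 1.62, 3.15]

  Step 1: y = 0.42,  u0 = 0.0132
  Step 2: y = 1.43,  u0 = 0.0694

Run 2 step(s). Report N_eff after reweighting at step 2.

step 1: w=[0.0000, 0.0000, 0.0000, 0.0000, 0.0000, 0.0079, 0.0656, 0.1967, 0.2126, 0.4681, 0.0453, 0.0040, 0.0000]  mean=0.3918  Neff=3.2318  idx=[6, 7, 7, 7, 8, 8, 8, 9, 9, 9, 9, 9, 9]
step 2: w=[0.0000, 0.0000, 0.0000, 0.0000, 0.0000, 0.0000, 0.0000, 0.1667, 0.1667, 0.1667, 0.1667, 0.1667, 0.1667]  mean=1.1000  Neff=6.0000  idx=[7, 7, 8, 8, 9, 9, 10, 10, 11, 11, 12, 12, 12]

N_eff = 6.0000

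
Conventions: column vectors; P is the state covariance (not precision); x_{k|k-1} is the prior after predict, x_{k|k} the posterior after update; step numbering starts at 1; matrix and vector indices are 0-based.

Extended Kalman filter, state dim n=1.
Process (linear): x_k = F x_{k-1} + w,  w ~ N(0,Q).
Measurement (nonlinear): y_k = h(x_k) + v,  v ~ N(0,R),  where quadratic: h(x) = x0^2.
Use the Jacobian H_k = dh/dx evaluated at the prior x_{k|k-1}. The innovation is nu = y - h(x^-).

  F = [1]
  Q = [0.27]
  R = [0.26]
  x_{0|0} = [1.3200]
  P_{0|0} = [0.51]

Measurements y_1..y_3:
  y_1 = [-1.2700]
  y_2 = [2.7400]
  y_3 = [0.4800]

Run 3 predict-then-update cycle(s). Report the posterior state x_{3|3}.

x_post = [0.9025]

step 1: x^-=[1.3200]  P^-=[0.7800]  H_jac=[2.6400]  S=[5.6963]  K=[0.3615]  nu=[-3.0124]  x^+=[0.2310]  P^+=[0.0356]
step 2: x^-=[0.2310]  P^-=[0.3056]  H_jac=[0.4620]  S=[0.3252]  K=[0.4341]  nu=[2.6866]  x^+=[1.3974]  P^+=[0.2443]
step 3: x^-=[1.3974]  P^-=[0.5143]  H_jac=[2.7948]  S=[4.2772]  K=[0.3361]  nu=[-1.4727]  x^+=[0.9025]  P^+=[0.0313]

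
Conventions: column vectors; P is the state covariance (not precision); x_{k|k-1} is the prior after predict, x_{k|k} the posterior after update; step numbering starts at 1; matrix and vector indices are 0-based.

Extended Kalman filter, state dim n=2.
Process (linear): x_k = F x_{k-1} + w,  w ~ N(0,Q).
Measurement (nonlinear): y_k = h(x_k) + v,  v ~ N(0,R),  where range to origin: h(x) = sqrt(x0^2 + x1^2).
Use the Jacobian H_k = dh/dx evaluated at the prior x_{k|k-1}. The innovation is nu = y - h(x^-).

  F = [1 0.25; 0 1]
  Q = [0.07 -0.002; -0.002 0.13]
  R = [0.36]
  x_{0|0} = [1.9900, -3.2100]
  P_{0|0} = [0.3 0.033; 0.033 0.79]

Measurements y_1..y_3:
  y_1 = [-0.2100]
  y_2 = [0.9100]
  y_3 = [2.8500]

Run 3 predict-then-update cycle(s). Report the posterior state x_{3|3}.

step 1: x^-=[1.1875, -3.2100]  P^-=[0.4359 0.2285; 0.2285 0.9200]  H_jac=[0.3470 -0.9379]  S=[1.0730]  K=[-0.0588; -0.7303]  nu=[-3.6326]  x^+=[1.4010, -0.5573]  P^+=[0.4322 0.1824; 0.1824 0.3478]
step 2: x^-=[1.2617, -0.5573]  P^-=[0.6151 0.2674; 0.2674 0.4778]  H_jac=[0.9147 -0.4040]  S=[0.7551]  K=[0.6021; 0.0683]  nu=[-0.4693]  x^+=[0.9791, -0.5893]  P^+=[0.3414 0.2363; 0.2363 0.4743]
step 3: x^-=[0.8318, -0.5893]  P^-=[0.5592 0.3529; 0.3529 0.6043]  H_jac=[0.8160 -0.5781]  S=[0.6013]  K=[0.4195; -0.1020]  nu=[1.8306]  x^+=[1.5998, -0.7761]  P^+=[0.4534 0.3787; 0.3787 0.5980]

x_post = [1.5998, -0.7761]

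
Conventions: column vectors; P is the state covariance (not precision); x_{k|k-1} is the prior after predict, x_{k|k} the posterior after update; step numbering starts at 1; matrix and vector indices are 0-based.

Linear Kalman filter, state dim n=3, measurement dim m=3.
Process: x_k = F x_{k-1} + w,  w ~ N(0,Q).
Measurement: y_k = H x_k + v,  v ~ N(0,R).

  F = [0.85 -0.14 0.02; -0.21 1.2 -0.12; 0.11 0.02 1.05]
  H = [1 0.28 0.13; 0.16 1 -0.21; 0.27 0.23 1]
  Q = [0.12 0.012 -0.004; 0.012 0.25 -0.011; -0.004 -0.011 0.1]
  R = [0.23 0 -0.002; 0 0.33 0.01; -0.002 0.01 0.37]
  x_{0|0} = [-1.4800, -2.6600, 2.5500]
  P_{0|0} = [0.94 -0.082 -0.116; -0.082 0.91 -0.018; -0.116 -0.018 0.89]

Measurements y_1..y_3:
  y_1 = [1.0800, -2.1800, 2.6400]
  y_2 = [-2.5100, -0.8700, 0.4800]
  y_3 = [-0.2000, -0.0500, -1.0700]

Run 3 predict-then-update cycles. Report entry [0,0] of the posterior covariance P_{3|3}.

P_post[0,0] = 0.1381

step 1: x^-=[-0.8346, -3.1872, 2.4615]  P^-=[0.8330 -0.3853 -0.0012; -0.3853 1.6553 -0.1290; -0.0012 -0.1290 1.0651]  S=[0.9853 0.1562 0.3090; 0.1562 1.9846 -0.0381; 0.3090 -0.0381 1.4755]  K=[0.7908 -0.1906 -0.0790; -0.1146 0.8285 0.1455; -0.0977 -0.1563 0.7179]  nu=[2.4870, 1.6577, 1.1369]  x^+=[0.7263, -1.9335, 2.7755]  P^+=[0.2224 -0.1133 -0.0667; -0.1133 0.2981 0.0244; -0.0667 0.0244 0.2767]
step 2: x^-=[0.9436, -2.8058, 2.9555]  P^-=[0.3112 -0.1892 -0.0417; -0.1892 0.7398 -0.0121; -0.0417 -0.0121 0.3930]  S=[0.4882 0.0555 0.0760; 0.0555 1.0424 0.0372; 0.0760 0.0372 0.7732]  K=[0.5426 -0.1526 -0.0475; -0.0615 0.6824 0.1116; -0.0529 -0.1122 0.5007]  nu=[-3.0521, 2.4055, -2.0849]  x^+=[-0.9806, -1.2091, 1.8031]  P^+=[0.1540 -0.0844 -0.0424; -0.0844 0.2430 0.0151; -0.0424 0.0151 0.1922]
step 3: x^-=[-0.6281, -1.4614, 1.7612]  P^-=[0.2547 -0.1402 -0.0265; -0.1402 0.6455 -0.0148; -0.0265 -0.0148 0.3043]  S=[0.4539 0.0707 0.0730; 0.0707 0.9586 0.0457; 0.0730 0.0457 0.6885]  K=[0.4923 -0.1329 -0.0289; -0.0322 0.6509 0.0993; -0.0344 -0.1049 0.4373]  nu=[0.6084, 1.8818, -2.3255]  x^+=[-0.5115, -0.4873, 0.5260]  P^+=[0.1381 -0.0733 -0.0334; -0.0733 0.2297 0.0103; -0.0334 0.0103 0.1675]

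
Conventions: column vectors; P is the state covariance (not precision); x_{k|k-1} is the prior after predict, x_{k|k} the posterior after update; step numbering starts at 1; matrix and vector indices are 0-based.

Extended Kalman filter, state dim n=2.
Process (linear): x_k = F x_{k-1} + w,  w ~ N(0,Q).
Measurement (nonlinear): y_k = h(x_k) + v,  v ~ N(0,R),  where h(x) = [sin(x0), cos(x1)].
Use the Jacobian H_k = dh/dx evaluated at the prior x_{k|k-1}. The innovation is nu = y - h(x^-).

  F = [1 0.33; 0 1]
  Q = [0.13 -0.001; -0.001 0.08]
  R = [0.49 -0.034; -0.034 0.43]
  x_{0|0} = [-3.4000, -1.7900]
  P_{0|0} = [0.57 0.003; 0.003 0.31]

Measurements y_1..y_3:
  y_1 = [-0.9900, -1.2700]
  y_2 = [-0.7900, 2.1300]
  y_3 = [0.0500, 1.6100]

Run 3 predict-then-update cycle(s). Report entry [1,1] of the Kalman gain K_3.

step 1: x^-=[-3.9907, -1.7900]  P^-=[0.7357 0.1043; 0.1043 0.3900]  H_jac=[-0.6607 0.0000; 0.0000 0.9761]  S=[0.8111 -0.1013; -0.1013 0.8016]  K=[-0.5927 0.0521; -0.0261 0.4716]  nu=[-1.7407, -1.0525]  x^+=[-3.0138, -2.2410]  P^+=[0.4423 0.0436; 0.0436 0.2087]
step 2: x^-=[-3.7533, -2.2410]  P^-=[0.6238 0.1115; 0.1115 0.2887]  H_jac=[-0.8187 0.0000; 0.0000 0.7837]  S=[0.9081 -0.1055; -0.1055 0.6073]  K=[-0.5569 0.0471; -0.0584 0.3624]  nu=[-1.3643, 2.7511]  x^+=[-2.8640, -1.1644]  P^+=[0.3353 0.0500; 0.0500 0.2014]
step 3: x^-=[-3.2482, -1.1644]  P^-=[0.5202 0.1154; 0.1154 0.2814]  H_jac=[-0.9943 0.0000; 0.0000 0.9185]  S=[1.0043 -0.1394; -0.1394 0.6674]  K=[-0.5077 0.0528; -0.0623 0.3742]  nu=[-0.0564, 1.2147]  x^+=[-3.1554, -0.7063]  P^+=[0.2520 0.0435; 0.0435 0.1775]

K[1,1] = 0.3742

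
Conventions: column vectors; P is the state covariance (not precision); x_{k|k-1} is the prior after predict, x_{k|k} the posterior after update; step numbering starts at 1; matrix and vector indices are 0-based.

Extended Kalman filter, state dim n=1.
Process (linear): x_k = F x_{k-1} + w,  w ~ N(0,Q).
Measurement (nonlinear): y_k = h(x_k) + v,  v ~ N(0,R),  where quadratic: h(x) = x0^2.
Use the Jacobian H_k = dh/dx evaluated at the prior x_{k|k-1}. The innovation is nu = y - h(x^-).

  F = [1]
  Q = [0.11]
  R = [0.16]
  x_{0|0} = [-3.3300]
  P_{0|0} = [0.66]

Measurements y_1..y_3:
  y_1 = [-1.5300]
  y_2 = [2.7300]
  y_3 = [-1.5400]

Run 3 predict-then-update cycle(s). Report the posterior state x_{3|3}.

x_post = [-0.4829]

step 1: x^-=[-3.3300]  P^-=[0.7700]  H_jac=[-6.6600]  S=[34.3138]  K=[-0.1495]  nu=[-12.6189]  x^+=[-1.4441]  P^+=[0.0036]
step 2: x^-=[-1.4441]  P^-=[0.1136]  H_jac=[-2.8882]  S=[1.1075]  K=[-0.2962]  nu=[0.6446]  x^+=[-1.6350]  P^+=[0.0164]
step 3: x^-=[-1.6350]  P^-=[0.1264]  H_jac=[-3.2701]  S=[1.5117]  K=[-0.2734]  nu=[-4.2133]  x^+=[-0.4829]  P^+=[0.0134]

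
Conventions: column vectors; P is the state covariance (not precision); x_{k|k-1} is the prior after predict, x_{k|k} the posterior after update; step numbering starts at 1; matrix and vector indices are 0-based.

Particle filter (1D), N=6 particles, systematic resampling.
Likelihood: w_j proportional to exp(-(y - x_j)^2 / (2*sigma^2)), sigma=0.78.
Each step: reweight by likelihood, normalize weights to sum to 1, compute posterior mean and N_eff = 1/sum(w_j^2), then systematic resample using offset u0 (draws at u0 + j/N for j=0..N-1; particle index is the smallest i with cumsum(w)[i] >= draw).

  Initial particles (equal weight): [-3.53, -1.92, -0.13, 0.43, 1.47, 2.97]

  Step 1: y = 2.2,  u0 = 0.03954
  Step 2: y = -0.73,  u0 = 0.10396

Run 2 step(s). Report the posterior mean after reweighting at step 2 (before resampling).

step 1: w=[0.0000, 0.0000, 0.0086, 0.0565, 0.4790, 0.4559]  mean=2.0814  Neff=2.2699  idx=[3, 4, 4, 4, 5, 5]
step 2: w=[0.8548, 0.0484, 0.0484, 0.0484, 0.0000, 0.0000]  mean=0.5811  Neff=1.3556  idx=[0, 0, 0, 0, 0, 2]

post_mean = 0.5811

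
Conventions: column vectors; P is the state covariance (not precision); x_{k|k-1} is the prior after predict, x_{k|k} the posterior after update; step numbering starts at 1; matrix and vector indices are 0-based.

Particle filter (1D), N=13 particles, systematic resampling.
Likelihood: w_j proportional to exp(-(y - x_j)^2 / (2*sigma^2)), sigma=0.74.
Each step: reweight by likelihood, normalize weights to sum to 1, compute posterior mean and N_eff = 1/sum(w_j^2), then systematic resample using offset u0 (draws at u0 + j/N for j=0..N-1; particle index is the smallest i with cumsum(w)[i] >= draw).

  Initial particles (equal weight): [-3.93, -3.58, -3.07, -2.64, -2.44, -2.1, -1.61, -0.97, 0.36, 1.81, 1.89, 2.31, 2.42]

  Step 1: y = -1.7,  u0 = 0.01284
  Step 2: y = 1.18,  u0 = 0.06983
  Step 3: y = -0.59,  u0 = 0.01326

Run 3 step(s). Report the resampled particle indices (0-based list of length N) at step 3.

resampled_idx = [0, 1, 2, 3, 4, 5, 6, 7, 8, 9, 10, 11, 12]

step 1: w=[0.0028, 0.0105, 0.0477, 0.1182, 0.1606, 0.2289, 0.2629, 0.1628, 0.0055, 0.0000, 0.0000, 0.0000, 0.0000]  mean=-1.9591  Neff=5.2572  idx=[1, 3, 3, 4, 4, 5, 5, 5, 6, 6, 6, 7, 7]
step 2: w=[0.0000, 0.0001, 0.0001, 0.0002, 0.0002, 0.0017, 0.0017, 0.0017, 0.0256, 0.0256, 0.0256, 0.4588, 0.4588]  mean=-1.0256  Neff=2.3639  idx=[10, 11, 11, 11, 11, 11, 11, 12, 12, 12, 12, 12, 12]
step 3: w=[0.0355, 0.0804, 0.0804, 0.0804, 0.0804, 0.0804, 0.0804, 0.0804, 0.0804, 0.0804, 0.0804, 0.0804, 0.0804]  mean=-0.9927  Neff=12.6928  idx=[0, 1, 2, 3, 4, 5, 6, 7, 8, 9, 10, 11, 12]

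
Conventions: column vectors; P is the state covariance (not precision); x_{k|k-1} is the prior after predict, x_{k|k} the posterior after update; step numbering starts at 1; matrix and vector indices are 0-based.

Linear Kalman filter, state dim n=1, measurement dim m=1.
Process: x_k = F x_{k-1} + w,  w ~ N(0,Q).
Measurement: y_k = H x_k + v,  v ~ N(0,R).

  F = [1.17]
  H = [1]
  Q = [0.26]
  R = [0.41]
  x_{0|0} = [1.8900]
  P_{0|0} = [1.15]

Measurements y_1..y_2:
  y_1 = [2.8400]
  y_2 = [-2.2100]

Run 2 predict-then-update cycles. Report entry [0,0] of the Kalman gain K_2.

K[0,0] = 0.6368

step 1: x^-=[2.2113]  P^-=[1.8342]  S=[2.2442]  K=[0.8173]  nu=[0.6287]  x^+=[2.7251]  P^+=[0.3351]
step 2: x^-=[3.1884]  P^-=[0.7187]  S=[1.1287]  K=[0.6368]  nu=[-5.3984]  x^+=[-0.2491]  P^+=[0.2611]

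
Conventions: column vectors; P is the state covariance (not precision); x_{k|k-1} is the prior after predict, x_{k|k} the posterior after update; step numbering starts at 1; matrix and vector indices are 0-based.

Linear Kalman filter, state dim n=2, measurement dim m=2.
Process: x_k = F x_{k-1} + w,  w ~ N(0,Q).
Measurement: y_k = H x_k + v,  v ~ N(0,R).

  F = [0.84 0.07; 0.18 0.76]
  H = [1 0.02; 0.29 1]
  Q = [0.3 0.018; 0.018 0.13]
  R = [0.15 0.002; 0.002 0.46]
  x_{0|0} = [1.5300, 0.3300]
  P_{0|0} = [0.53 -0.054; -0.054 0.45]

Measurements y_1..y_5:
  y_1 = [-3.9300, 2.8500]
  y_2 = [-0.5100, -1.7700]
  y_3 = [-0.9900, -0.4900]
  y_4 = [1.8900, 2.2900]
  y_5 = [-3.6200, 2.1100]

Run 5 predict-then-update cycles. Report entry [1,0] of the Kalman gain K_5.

K[1,0] = -0.0094

step 1: x^-=[1.3083, 0.5262]  P^-=[0.6698 0.0869; 0.0869 0.3923]  S=[0.8235 0.2915; 0.2915 0.9591]  K=[0.7976 0.0507; -0.0437 0.4486]  nu=[-5.2488, 1.9444]  x^+=[-2.7794, 1.6281]  P^+=[0.1199 -0.0098; -0.0098 0.2091]
step 2: x^-=[-2.2207, 0.7371]  P^-=[0.3845 0.0409; 0.0409 0.2520]  S=[0.5362 0.1596; 0.1596 0.7680]  K=[0.7030 0.0523; -0.0178 0.3472]  nu=[1.6960, -1.8631]  x^+=[-1.1258, 0.0600]  P^+=[0.1057 -0.0052; -0.0052 0.1612]
step 3: x^-=[-0.9415, -0.1570]  P^-=[0.3747 0.0392; 0.0392 0.2251]  S=[0.5264 0.1546; 0.1546 0.7393]  K=[0.6975 0.0541; -0.0117 0.3223]  nu=[-0.0454, -0.0599]  x^+=[-0.9764, -0.1758]  P^+=[0.1048 -0.0041; -0.0041 0.1494]
step 4: x^-=[-0.8325, -0.3094]  P^-=[0.3742 0.0391; 0.0391 0.2186]  S=[0.5259 0.1542; 0.1542 0.7327]  K=[0.6970 0.0548; -0.0099 0.3159]  nu=[2.7286, 2.8408]  x^+=[1.2251, 0.5609]  P^+=[0.1047 -0.0038; -0.0038 0.1464]
step 5: x^-=[1.0683, 0.6468]  P^-=[0.3742 0.0392; 0.0392 0.2169]  S=[0.5258 0.1542; 0.1542 0.7311]  K=[0.6970 0.0550; -0.0094 0.3142]  nu=[-4.7013, 1.1534]  x^+=[-2.1449, 1.0536]  P^+=[0.1047 -0.0037; -0.0037 0.1456]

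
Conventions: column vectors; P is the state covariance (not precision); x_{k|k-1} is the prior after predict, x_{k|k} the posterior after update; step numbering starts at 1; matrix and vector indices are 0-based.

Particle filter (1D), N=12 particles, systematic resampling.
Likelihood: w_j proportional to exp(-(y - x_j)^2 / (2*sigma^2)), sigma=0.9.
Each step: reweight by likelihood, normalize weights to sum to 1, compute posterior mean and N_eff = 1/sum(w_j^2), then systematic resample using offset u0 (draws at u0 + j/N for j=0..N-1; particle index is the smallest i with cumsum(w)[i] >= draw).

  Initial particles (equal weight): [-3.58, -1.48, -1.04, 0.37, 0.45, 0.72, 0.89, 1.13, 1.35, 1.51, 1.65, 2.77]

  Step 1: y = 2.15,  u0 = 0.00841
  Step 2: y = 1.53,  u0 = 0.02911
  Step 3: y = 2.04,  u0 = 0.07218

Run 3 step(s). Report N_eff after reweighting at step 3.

N_eff = 10.7770

step 1: w=[0.0000, 0.0001, 0.0004, 0.0308, 0.0366, 0.0616, 0.0817, 0.1146, 0.1467, 0.1691, 0.1866, 0.1718]  mean=1.5111  Neff=7.1252  idx=[3, 5, 6, 7, 8, 8, 9, 9, 10, 10, 11, 11]
step 2: w=[0.0459, 0.0702, 0.0817, 0.0953, 0.1032, 0.1032, 0.1052, 0.1052, 0.1043, 0.1043, 0.0407, 0.0407]  mean=1.4142  Neff=10.9517  idx=[0, 1, 2, 3, 4, 5, 6, 7, 7, 8, 9, 10]
step 3: w=[0.0220, 0.0420, 0.0545, 0.0739, 0.0918, 0.0918, 0.1036, 0.1036, 0.1036, 0.1122, 0.1122, 0.0887]  mean=1.5036  Neff=10.7770  idx=[2, 3, 4, 5, 6, 7, 7, 8, 9, 10, 10, 11]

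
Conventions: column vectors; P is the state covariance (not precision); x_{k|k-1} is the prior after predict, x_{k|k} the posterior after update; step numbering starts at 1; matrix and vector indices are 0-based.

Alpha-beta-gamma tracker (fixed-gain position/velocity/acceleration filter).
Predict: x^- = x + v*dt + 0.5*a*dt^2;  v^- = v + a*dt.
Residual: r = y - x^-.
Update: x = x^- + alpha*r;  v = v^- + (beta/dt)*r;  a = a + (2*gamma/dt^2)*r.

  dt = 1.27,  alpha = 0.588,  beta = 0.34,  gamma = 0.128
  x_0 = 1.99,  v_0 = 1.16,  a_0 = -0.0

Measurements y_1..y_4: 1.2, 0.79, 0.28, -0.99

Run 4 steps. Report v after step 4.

v_post = -1.9049

step 1: x_pred=3.4632  r=-2.2632  x^+=2.1324  v^+=0.5541  a^+=-0.3592
step 2: x_pred=2.5465  r=-1.7565  x^+=1.5137  v^+=-0.3723  a^+=-0.6380
step 3: x_pred=0.5263  r=-0.2463  x^+=0.3815  v^+=-1.2485  a^+=-0.6771
step 4: x_pred=-1.7502  r=0.7602  x^+=-1.3032  v^+=-1.9049  a^+=-0.5564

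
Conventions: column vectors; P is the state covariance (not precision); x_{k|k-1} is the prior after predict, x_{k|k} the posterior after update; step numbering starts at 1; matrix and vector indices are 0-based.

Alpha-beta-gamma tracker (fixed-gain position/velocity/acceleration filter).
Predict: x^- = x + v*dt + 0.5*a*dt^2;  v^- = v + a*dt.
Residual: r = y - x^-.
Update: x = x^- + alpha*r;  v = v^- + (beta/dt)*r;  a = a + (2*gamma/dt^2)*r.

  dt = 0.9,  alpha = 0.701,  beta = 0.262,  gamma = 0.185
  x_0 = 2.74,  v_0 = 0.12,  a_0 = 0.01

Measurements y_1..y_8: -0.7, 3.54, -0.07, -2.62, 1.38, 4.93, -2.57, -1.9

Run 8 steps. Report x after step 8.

step 1: x_pred=2.8521  r=-3.5521  x^+=0.3621  v^+=-0.9050  a^+=-1.6125
step 2: x_pred=-1.1056  r=4.6456  x^+=2.1510  v^+=-1.0040  a^+=0.5095
step 3: x_pred=1.4538  r=-1.5238  x^+=0.3856  v^+=-0.9890  a^+=-0.1865
step 4: x_pred=-0.5800  r=-2.0400  x^+=-2.0101  v^+=-1.7507  a^+=-1.1184
step 5: x_pred=-4.0387  r=5.4187  x^+=-0.2402  v^+=-1.1798  a^+=1.3568
step 6: x_pred=-0.7525  r=5.6825  x^+=3.2309  v^+=1.6955  a^+=3.9525
step 7: x_pred=6.3577  r=-8.9277  x^+=0.0994  v^+=2.6539  a^+=-0.1255
step 8: x_pred=2.4370  r=-4.3370  x^+=-0.6032  v^+=1.2783  a^+=-2.1066

x_post = -0.6032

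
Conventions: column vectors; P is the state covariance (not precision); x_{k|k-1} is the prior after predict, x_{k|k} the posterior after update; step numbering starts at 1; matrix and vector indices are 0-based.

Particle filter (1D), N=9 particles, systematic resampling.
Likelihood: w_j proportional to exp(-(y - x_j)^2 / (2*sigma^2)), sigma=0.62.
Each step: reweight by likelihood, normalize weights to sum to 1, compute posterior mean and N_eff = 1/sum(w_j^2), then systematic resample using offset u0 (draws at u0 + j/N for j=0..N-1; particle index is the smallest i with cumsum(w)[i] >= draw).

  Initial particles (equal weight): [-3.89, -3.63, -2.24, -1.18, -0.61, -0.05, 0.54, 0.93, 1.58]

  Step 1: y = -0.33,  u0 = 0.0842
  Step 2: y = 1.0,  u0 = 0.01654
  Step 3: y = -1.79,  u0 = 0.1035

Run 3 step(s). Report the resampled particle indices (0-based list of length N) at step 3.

step 1: w=[0.0000, 0.0000, 0.0032, 0.1439, 0.3327, 0.3327, 0.1376, 0.0467, 0.0032]  mean=-0.2737  Neff=3.7996  idx=[3, 4, 4, 4, 5, 5, 5, 6, 7]
step 2: w=[0.0008, 0.0133, 0.0133, 0.0133, 0.0926, 0.0926, 0.0926, 0.2951, 0.3862]  mean=0.4792  Neff=3.8096  idx=[2, 4, 6, 7, 7, 7, 8, 8, 8]
step 3: w=[0.7966, 0.0950, 0.0950, 0.0042, 0.0042, 0.0042, 0.0003, 0.0003, 0.0003]  mean=-0.4877  Neff=1.5322  idx=[0, 0, 0, 0, 0, 0, 0, 1, 4]

resampled_idx = [0, 0, 0, 0, 0, 0, 0, 1, 4]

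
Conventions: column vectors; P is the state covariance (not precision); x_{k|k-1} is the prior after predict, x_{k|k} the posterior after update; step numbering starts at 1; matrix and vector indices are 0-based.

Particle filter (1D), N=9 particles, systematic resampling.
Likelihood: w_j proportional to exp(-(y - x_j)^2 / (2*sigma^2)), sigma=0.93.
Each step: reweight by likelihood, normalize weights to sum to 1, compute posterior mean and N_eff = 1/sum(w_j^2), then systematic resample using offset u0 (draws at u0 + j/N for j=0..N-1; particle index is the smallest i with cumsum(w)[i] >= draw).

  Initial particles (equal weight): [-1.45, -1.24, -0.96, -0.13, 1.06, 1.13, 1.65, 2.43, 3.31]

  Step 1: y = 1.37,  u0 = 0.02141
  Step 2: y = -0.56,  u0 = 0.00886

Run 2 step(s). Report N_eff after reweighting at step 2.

N_eff = 4.0642

step 1: w=[0.0026, 0.0051, 0.0113, 0.0707, 0.2457, 0.2512, 0.2482, 0.1357, 0.0295]  mean=1.3511  Neff=4.7722  idx=[3, 4, 4, 5, 5, 5, 6, 6, 7]
step 2: w=[0.4411, 0.1077, 0.1077, 0.0942, 0.0942, 0.0942, 0.0292, 0.0292, 0.0028]  mean=0.5931  Neff=4.0642  idx=[0, 0, 0, 0, 1, 2, 3, 4, 5]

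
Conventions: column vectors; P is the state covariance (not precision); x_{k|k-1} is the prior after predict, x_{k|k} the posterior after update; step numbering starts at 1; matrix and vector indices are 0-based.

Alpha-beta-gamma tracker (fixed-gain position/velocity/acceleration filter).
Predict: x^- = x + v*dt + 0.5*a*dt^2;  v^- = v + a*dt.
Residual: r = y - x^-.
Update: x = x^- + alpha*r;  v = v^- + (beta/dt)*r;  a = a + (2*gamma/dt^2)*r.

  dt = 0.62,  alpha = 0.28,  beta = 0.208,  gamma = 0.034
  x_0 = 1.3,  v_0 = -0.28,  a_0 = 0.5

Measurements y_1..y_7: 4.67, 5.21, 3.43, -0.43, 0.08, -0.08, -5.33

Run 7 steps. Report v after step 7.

v_post = -5.6482

step 1: x_pred=1.2225  r=3.4475  x^+=2.1878  v^+=1.1866  a^+=1.1099
step 2: x_pred=3.1368  r=2.0732  x^+=3.7173  v^+=2.5702  a^+=1.4766
step 3: x_pred=5.5946  r=-2.1646  x^+=4.9885  v^+=2.7595  a^+=1.0937
step 4: x_pred=6.9096  r=-7.3396  x^+=4.8545  v^+=0.9753  a^+=-0.2047
step 5: x_pred=5.4199  r=-5.3399  x^+=3.9247  v^+=-0.9431  a^+=-1.1493
step 6: x_pred=3.1191  r=-3.1991  x^+=2.2234  v^+=-2.7289  a^+=-1.7152
step 7: x_pred=0.2018  r=-5.5318  x^+=-1.3471  v^+=-5.6482  a^+=-2.6938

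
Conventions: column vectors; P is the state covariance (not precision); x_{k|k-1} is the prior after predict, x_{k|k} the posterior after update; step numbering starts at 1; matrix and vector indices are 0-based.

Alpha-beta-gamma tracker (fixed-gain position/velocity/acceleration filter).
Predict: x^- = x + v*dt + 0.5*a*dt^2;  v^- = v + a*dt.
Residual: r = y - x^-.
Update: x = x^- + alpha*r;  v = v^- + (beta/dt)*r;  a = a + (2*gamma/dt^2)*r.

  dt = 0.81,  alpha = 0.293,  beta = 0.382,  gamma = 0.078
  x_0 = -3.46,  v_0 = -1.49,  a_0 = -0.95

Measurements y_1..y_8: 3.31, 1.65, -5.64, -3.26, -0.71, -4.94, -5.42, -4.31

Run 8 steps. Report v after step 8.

v_post = -1.6151

step 1: x_pred=-4.9785  r=8.2885  x^+=-2.5500  v^+=1.6494  a^+=1.0208
step 2: x_pred=-0.8791  r=2.5291  x^+=-0.1381  v^+=3.6690  a^+=1.6221
step 3: x_pred=3.3659  r=-9.0059  x^+=0.7272  v^+=0.7356  a^+=-0.5192
step 4: x_pred=1.1527  r=-4.4127  x^+=-0.1402  v^+=-1.7660  a^+=-1.5684
step 5: x_pred=-2.0852  r=1.3752  x^+=-1.6823  v^+=-2.3879  a^+=-1.2415
step 6: x_pred=-4.0237  r=-0.9163  x^+=-4.2922  v^+=-3.8256  a^+=-1.4593
step 7: x_pred=-7.8696  r=2.4496  x^+=-7.1519  v^+=-3.8524  a^+=-0.8769
step 8: x_pred=-10.5600  r=6.2500  x^+=-8.7287  v^+=-1.6151  a^+=0.6092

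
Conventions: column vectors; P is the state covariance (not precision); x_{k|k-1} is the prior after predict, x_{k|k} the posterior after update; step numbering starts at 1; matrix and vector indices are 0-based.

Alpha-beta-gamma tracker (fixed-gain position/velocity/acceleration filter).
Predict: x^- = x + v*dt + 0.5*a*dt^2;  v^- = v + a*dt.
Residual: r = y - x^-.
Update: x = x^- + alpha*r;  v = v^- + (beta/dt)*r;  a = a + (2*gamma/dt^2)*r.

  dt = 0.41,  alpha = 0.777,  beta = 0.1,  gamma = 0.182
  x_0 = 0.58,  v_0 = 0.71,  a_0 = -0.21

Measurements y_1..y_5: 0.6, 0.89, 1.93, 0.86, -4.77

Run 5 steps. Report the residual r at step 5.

resid = -6.0616

step 1: x_pred=0.8534  r=-0.2534  x^+=0.6565  v^+=0.5621  a^+=-0.7588
step 2: x_pred=0.8232  r=0.0668  x^+=0.8751  v^+=0.2673  a^+=-0.6142
step 3: x_pred=0.9331  r=0.9969  x^+=1.7077  v^+=0.2586  a^+=1.5446
step 4: x_pred=1.9435  r=-1.0835  x^+=1.1016  v^+=0.6276  a^+=-0.8017
step 5: x_pred=1.2916  r=-6.0616  x^+=-3.4183  v^+=-1.1795  a^+=-13.9273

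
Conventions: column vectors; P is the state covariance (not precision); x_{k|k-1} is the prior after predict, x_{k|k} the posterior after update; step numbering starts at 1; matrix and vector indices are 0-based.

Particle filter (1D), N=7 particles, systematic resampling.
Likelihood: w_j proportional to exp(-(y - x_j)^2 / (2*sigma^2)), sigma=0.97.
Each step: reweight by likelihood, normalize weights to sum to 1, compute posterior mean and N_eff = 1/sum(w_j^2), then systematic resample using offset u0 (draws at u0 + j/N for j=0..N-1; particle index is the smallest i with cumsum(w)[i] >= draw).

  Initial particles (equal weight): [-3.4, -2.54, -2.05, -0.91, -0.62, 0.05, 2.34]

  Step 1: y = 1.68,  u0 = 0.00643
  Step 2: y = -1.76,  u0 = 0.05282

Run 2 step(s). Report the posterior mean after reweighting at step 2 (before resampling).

step 1: w=[0.0000, 0.0001, 0.0005, 0.0251, 0.0534, 0.2164, 0.7045]  mean=1.6020  Neff=1.8295  idx=[3, 5, 5, 6, 6, 6, 6]
step 2: w=[0.6598, 0.1699, 0.1699, 0.0001, 0.0001, 0.0001, 0.0001]  mean=-0.5822  Neff=2.0283  idx=[0, 0, 0, 0, 0, 1, 2]

post_mean = -0.5822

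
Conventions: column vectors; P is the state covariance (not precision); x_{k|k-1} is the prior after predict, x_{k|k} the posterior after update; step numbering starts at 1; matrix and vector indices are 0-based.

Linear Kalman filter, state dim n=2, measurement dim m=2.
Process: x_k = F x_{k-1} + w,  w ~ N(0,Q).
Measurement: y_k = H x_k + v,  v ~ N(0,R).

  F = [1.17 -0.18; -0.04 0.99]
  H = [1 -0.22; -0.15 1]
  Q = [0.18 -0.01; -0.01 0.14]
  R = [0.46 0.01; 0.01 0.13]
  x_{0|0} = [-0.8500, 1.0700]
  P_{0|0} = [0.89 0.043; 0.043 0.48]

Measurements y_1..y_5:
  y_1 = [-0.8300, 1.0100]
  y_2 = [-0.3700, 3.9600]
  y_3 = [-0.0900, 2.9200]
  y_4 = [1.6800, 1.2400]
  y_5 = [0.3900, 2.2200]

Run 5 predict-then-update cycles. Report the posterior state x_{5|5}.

step 1: x^-=[-1.1871, 1.0933]  P^-=[1.3958 -0.0871; -0.0871 0.6085]  S=[1.9235 -0.4232; -0.4232 0.7960]  K=[0.7402 0.0211; 0.0645 0.8151]  nu=[0.5976, -0.2614]  x^+=[-0.7502, 0.9188]  P^+=[0.3547 0.0633; 0.0633 0.1161]
step 2: x^-=[-1.0432, 0.9396]  P^-=[0.6426 0.0265; 0.0265 0.2493]  S=[1.1030 -0.1138; -0.1138 0.3858]  K=[0.5762 -0.0111; 0.0412 0.6481]  nu=[0.8799, 2.8639]  x^+=[-0.5679, 2.8319]  P^+=[0.2749 0.0456; 0.0456 0.0915]
step 3: x^-=[-1.1741, 2.8263]  P^-=[0.5401 0.0139; 0.0139 0.2265]  S=[1.0050 -0.1065; -0.1065 0.3645]  K=[0.5314 -0.0289; 0.0304 0.6246]  nu=[1.7059, -0.0824]  x^+=[-0.2653, 2.8268]  P^+=[0.2528 0.0395; 0.0395 0.0874]
step 4: x^-=[-0.8192, 2.8091]  P^-=[0.5123 0.0086; 0.0086 0.2230]  S=[0.9793 -0.1070; -0.1070 0.3619]  K=[0.5173 -0.0356; 0.0265 0.6203]  nu=[3.1172, -1.6920]  x^+=[0.8535, 1.8421]  P^+=[0.2458 0.0374; 0.0374 0.0865]
step 5: x^-=[0.6671, 1.7895]  P^-=[0.5036 0.0067; 0.0067 0.2222]  S=[0.9714 -0.1075; -0.1075 0.3616]  K=[0.5127 -0.0380; 0.0251 0.6193]  nu=[0.1166, 0.5306]  x^+=[0.7067, 2.1210]  P^+=[0.2435 0.0367; 0.0367 0.0863]

x_post = [0.7067, 2.1210]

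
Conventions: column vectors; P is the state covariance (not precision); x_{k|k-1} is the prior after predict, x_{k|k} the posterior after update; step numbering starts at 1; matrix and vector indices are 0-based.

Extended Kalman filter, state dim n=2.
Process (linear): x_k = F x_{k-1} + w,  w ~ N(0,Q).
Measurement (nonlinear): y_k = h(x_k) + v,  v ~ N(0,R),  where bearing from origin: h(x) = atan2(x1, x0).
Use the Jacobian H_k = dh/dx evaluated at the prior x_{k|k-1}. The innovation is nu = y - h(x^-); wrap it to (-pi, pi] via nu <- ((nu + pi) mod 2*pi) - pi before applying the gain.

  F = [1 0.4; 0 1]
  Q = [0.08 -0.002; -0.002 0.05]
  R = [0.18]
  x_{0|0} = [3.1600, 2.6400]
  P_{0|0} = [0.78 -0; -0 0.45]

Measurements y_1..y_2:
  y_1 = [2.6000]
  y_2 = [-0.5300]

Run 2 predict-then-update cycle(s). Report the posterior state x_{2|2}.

x_post = [5.2095, 3.1038]

step 1: x^-=[4.2160, 2.6400]  P^-=[0.9320 0.1780; 0.1780 0.5000]  H_jac=[-0.1067 0.1704]  S=[0.1987]  K=[-0.3479; 0.3332]  nu=[2.0405]  x^+=[3.5061, 3.3200]  P^+=[0.9080 0.2010; 0.2010 0.4779]
step 2: x^-=[4.8341, 3.3200]  P^-=[1.2253 0.3902; 0.3902 0.5279]  H_jac=[-0.0965 0.1406]  S=[0.1913]  K=[-0.3317; 0.1910]  nu=[-1.1318]  x^+=[5.2095, 3.1038]  P^+=[1.2042 0.4023; 0.4023 0.5210]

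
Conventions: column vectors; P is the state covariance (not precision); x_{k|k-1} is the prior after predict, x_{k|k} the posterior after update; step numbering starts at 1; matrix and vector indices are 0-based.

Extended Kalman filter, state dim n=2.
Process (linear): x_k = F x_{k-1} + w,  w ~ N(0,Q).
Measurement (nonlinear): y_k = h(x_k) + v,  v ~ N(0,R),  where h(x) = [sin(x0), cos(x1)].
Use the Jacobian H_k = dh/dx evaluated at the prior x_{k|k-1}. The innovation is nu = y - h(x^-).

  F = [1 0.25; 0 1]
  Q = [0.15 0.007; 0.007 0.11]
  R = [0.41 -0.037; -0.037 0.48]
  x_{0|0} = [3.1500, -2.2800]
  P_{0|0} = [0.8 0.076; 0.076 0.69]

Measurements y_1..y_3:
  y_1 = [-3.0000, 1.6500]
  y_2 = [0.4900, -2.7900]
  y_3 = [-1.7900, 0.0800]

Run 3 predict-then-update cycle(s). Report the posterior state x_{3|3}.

step 1: x^-=[2.5800, -2.2800]  P^-=[1.0311 0.2555; 0.2555 0.8000]  H_jac=[-0.8464 0.0000; 0.0000 0.7589]  S=[1.1487 -0.2011; -0.2011 0.9407]  K=[-0.7518 0.0454; -0.0782 0.6286]  nu=[-3.5325, 2.3012]  x^+=[5.3403, -0.5571]  P^+=[0.3662 0.0654; 0.0654 0.4014]
step 2: x^-=[5.2010, -0.5571]  P^-=[0.5739 0.1727; 0.1727 0.5114]  H_jac=[0.4694 0.0000; 0.0000 0.5287]  S=[0.5365 0.0059; 0.0059 0.6230]  K=[0.5006 0.1419; 0.1464 0.4327]  nu=[1.3730, -3.6388]  x^+=[5.3721, -1.9306]  P^+=[0.4261 0.0938; 0.0938 0.3826]
step 3: x^-=[4.8895, -1.9306]  P^-=[0.6469 0.1964; 0.1964 0.4926]  H_jac=[0.1762 0.0000; 0.0000 0.9360]  S=[0.4301 -0.0046; -0.0046 0.9115]  K=[0.2672 0.2030; 0.0859 0.5062]  nu=[-0.8056, 0.4320]  x^+=[4.7620, -1.7810]  P^+=[0.5791 0.0936; 0.0936 0.2562]

x_post = [4.7620, -1.7810]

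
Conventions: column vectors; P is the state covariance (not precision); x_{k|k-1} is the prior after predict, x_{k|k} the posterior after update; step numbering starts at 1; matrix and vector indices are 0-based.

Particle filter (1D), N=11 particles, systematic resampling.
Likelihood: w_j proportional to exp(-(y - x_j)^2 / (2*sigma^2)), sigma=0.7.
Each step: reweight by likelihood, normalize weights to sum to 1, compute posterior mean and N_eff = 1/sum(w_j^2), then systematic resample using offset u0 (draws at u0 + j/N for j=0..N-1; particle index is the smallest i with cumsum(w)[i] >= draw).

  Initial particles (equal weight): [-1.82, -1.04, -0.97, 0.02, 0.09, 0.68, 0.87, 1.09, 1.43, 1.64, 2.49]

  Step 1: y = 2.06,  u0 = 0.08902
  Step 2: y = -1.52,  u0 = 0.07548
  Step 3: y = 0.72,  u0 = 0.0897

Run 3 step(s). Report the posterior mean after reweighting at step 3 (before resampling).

step 1: w=[0.0000, 0.0000, 0.0000, 0.0046, 0.0061, 0.0458, 0.0754, 0.1225, 0.2134, 0.2672, 0.2649]  mean=1.6339  Neff=4.7623  idx=[6, 7, 8, 8, 8, 9, 9, 9, 10, 10, 10]
step 2: w=[0.6641, 0.2162, 0.0314, 0.0314, 0.0314, 0.0085, 0.0085, 0.0085, 0.0000, 0.0000, 0.0000]  mean=0.9900  Neff=2.0368  idx=[0, 0, 0, 0, 0, 0, 0, 1, 1, 2, 6]
step 3: w=[0.1018, 0.1018, 0.1018, 0.1018, 0.1018, 0.1018, 0.1018, 0.0906, 0.0906, 0.0623, 0.0439]  mean=0.9786  Neff=10.5521  idx=[0, 1, 2, 3, 4, 5, 6, 7, 8, 9, 10]

post_mean = 0.9786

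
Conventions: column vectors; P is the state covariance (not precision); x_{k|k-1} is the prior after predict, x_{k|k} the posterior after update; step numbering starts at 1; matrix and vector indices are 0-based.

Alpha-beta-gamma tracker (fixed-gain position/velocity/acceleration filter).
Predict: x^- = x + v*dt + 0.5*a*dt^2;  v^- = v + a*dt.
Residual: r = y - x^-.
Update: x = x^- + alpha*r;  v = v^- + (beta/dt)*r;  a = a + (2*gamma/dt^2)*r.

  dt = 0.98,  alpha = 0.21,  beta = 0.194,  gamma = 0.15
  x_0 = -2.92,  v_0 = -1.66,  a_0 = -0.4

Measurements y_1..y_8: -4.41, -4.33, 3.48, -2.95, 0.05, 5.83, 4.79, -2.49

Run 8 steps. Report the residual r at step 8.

resid = -24.3343

step 1: x_pred=-4.7389  r=0.3289  x^+=-4.6698  v^+=-1.9869  a^+=-0.2973
step 2: x_pred=-6.7597  r=2.4297  x^+=-6.2495  v^+=-1.7972  a^+=0.4617
step 3: x_pred=-7.7891  r=11.2691  x^+=-5.4226  v^+=0.8861  a^+=3.9818
step 4: x_pred=-2.6422  r=-0.3078  x^+=-2.7068  v^+=4.7273  a^+=3.8857
step 5: x_pred=3.7918  r=-3.7418  x^+=3.0060  v^+=7.7945  a^+=2.7168
step 6: x_pred=11.9493  r=-6.1193  x^+=10.6642  v^+=9.2456  a^+=0.8053
step 7: x_pred=20.1117  r=-15.3217  x^+=16.8941  v^+=7.0018  a^+=-3.9807
step 8: x_pred=21.8443  r=-24.3343  x^+=16.7341  v^+=-1.7165  a^+=-11.5820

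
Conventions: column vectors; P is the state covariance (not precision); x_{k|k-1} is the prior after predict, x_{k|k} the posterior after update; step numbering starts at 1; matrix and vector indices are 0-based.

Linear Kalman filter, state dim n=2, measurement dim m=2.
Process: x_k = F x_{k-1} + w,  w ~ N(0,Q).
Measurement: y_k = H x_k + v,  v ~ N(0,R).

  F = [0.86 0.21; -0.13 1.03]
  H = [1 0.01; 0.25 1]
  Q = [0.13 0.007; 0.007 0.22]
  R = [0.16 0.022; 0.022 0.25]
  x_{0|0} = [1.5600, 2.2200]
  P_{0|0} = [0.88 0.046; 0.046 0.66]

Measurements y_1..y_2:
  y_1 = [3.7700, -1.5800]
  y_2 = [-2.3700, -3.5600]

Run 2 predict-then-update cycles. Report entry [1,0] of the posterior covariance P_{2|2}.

P_post[1,0] = -0.0039

step 1: x^-=[1.8078, 2.0838]  P^-=[0.8266 0.0909; 0.0909 0.9227]  S=[0.9885 0.3290; 0.3290 1.2698]  K=[0.8308 0.0191; -0.1603 0.7861]  nu=[1.9414, -4.1158]  x^+=[3.3422, -1.4629]  P^+=[0.1334 -0.0103; -0.0103 0.1956]
step 2: x^-=[2.5671, -1.9412]  P^-=[0.2336 0.0255; 0.0255 0.4325]  S=[0.3941 0.1103; 0.1103 0.7099]  K=[0.5857 0.0272; -0.1017 0.6341]  nu=[-4.9176, -2.2605]  x^+=[-0.3747, -2.8743]  P^+=[0.0943 -0.0039; -0.0039 0.1573]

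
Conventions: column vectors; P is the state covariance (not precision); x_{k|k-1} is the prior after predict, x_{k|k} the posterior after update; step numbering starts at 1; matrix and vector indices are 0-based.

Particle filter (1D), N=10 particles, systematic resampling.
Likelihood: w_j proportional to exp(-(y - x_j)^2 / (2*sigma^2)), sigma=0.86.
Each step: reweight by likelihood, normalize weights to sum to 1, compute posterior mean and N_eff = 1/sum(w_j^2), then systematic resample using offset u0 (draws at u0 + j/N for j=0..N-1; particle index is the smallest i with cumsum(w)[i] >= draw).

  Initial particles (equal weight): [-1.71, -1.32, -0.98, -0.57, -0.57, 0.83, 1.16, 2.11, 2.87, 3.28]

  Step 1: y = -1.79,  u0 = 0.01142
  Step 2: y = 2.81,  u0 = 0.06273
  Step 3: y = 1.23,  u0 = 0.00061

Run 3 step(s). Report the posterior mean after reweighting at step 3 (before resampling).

step 1: w=[0.3071, 0.2656, 0.1979, 0.1128, 0.1128, 0.0030, 0.0009, 0.0000, 0.0000, 0.0000]  mean=-1.1948  Neff=4.3578  idx=[0, 0, 0, 1, 1, 1, 2, 2, 3, 4]
step 2: w=[0.0010, 0.0010, 0.0010, 0.0095, 0.0095, 0.0095, 0.0584, 0.0584, 0.4260, 0.4260]  mean=-0.6425  Neff=2.7026  idx=[6, 8, 8, 8, 8, 8, 9, 9, 9, 9]
step 3: w=[0.0353, 0.1072, 0.1072, 0.1072, 0.1072, 0.1072, 0.1072, 0.1072, 0.1072, 0.1072]  mean=-0.5845  Neff=9.5552  idx=[0, 1, 2, 3, 4, 5, 6, 7, 8, 9]

post_mean = -0.5845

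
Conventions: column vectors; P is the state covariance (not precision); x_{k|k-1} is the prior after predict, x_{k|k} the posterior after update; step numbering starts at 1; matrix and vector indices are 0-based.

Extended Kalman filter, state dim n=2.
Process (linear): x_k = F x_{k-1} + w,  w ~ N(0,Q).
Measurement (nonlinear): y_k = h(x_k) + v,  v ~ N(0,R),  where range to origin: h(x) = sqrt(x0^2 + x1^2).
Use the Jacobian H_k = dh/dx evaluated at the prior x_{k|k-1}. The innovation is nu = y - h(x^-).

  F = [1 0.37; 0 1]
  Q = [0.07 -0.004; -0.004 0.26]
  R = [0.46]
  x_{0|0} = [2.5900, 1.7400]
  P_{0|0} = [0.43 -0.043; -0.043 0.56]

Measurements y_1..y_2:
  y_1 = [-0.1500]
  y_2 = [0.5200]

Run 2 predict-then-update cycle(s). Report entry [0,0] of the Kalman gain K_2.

K[0,0] = 0.4490

step 1: x^-=[3.2338, 1.7400]  P^-=[0.5448 0.1602; 0.1602 0.8200]  H_jac=[0.8806 0.4738]  S=[1.2003]  K=[0.4630; 0.4412]  nu=[-3.8222]  x^+=[1.4642, 0.0535]  P^+=[0.2876 -0.0850; -0.0850 0.5863]
step 2: x^-=[1.4840, 0.0535]  P^-=[0.3749 0.1279; 0.1279 0.8463]  H_jac=[0.9994 0.0360]  S=[0.8448]  K=[0.4490; 0.1875]  nu=[-0.9650]  x^+=[1.0507, -0.1274]  P^+=[0.2046 0.0568; 0.0568 0.8166]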